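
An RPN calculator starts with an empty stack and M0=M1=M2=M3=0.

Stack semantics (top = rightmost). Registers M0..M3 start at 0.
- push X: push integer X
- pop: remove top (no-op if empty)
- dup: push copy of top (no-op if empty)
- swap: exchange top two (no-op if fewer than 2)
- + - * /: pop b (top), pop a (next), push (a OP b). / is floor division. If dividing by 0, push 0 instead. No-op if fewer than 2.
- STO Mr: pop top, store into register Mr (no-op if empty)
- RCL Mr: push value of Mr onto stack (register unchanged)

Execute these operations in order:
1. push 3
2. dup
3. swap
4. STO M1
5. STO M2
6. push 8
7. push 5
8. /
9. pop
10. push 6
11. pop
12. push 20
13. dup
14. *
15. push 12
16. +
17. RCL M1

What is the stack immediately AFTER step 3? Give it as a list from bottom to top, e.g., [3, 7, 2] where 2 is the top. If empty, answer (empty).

After op 1 (push 3): stack=[3] mem=[0,0,0,0]
After op 2 (dup): stack=[3,3] mem=[0,0,0,0]
After op 3 (swap): stack=[3,3] mem=[0,0,0,0]

[3, 3]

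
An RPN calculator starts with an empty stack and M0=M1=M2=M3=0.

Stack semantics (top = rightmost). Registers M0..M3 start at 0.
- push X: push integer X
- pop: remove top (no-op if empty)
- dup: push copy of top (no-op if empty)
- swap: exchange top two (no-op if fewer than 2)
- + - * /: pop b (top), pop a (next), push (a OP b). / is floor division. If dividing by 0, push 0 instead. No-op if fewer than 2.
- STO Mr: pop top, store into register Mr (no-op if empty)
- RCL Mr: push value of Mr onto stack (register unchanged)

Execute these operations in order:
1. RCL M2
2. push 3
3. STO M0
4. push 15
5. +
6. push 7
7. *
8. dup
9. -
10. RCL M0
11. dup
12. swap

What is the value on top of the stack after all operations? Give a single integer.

After op 1 (RCL M2): stack=[0] mem=[0,0,0,0]
After op 2 (push 3): stack=[0,3] mem=[0,0,0,0]
After op 3 (STO M0): stack=[0] mem=[3,0,0,0]
After op 4 (push 15): stack=[0,15] mem=[3,0,0,0]
After op 5 (+): stack=[15] mem=[3,0,0,0]
After op 6 (push 7): stack=[15,7] mem=[3,0,0,0]
After op 7 (*): stack=[105] mem=[3,0,0,0]
After op 8 (dup): stack=[105,105] mem=[3,0,0,0]
After op 9 (-): stack=[0] mem=[3,0,0,0]
After op 10 (RCL M0): stack=[0,3] mem=[3,0,0,0]
After op 11 (dup): stack=[0,3,3] mem=[3,0,0,0]
After op 12 (swap): stack=[0,3,3] mem=[3,0,0,0]

Answer: 3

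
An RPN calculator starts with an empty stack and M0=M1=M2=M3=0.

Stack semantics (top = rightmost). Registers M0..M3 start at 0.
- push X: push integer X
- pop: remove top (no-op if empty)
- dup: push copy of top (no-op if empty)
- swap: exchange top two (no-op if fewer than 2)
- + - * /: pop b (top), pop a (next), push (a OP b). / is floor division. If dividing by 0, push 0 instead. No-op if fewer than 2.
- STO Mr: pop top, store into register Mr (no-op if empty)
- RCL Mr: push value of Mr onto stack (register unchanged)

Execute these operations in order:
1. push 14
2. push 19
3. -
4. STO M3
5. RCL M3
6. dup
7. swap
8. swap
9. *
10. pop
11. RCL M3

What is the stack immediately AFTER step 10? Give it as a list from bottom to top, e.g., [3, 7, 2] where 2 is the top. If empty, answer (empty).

After op 1 (push 14): stack=[14] mem=[0,0,0,0]
After op 2 (push 19): stack=[14,19] mem=[0,0,0,0]
After op 3 (-): stack=[-5] mem=[0,0,0,0]
After op 4 (STO M3): stack=[empty] mem=[0,0,0,-5]
After op 5 (RCL M3): stack=[-5] mem=[0,0,0,-5]
After op 6 (dup): stack=[-5,-5] mem=[0,0,0,-5]
After op 7 (swap): stack=[-5,-5] mem=[0,0,0,-5]
After op 8 (swap): stack=[-5,-5] mem=[0,0,0,-5]
After op 9 (*): stack=[25] mem=[0,0,0,-5]
After op 10 (pop): stack=[empty] mem=[0,0,0,-5]

(empty)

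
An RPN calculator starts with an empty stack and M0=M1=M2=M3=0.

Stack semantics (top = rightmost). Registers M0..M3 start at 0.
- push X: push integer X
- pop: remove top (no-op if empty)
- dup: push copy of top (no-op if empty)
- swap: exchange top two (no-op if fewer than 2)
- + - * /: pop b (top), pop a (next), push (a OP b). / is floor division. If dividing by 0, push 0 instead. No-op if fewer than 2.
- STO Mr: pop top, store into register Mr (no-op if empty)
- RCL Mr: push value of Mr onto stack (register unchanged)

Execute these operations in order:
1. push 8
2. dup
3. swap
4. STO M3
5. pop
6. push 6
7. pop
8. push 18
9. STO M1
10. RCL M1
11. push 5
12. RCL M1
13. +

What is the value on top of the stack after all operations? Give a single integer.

Answer: 23

Derivation:
After op 1 (push 8): stack=[8] mem=[0,0,0,0]
After op 2 (dup): stack=[8,8] mem=[0,0,0,0]
After op 3 (swap): stack=[8,8] mem=[0,0,0,0]
After op 4 (STO M3): stack=[8] mem=[0,0,0,8]
After op 5 (pop): stack=[empty] mem=[0,0,0,8]
After op 6 (push 6): stack=[6] mem=[0,0,0,8]
After op 7 (pop): stack=[empty] mem=[0,0,0,8]
After op 8 (push 18): stack=[18] mem=[0,0,0,8]
After op 9 (STO M1): stack=[empty] mem=[0,18,0,8]
After op 10 (RCL M1): stack=[18] mem=[0,18,0,8]
After op 11 (push 5): stack=[18,5] mem=[0,18,0,8]
After op 12 (RCL M1): stack=[18,5,18] mem=[0,18,0,8]
After op 13 (+): stack=[18,23] mem=[0,18,0,8]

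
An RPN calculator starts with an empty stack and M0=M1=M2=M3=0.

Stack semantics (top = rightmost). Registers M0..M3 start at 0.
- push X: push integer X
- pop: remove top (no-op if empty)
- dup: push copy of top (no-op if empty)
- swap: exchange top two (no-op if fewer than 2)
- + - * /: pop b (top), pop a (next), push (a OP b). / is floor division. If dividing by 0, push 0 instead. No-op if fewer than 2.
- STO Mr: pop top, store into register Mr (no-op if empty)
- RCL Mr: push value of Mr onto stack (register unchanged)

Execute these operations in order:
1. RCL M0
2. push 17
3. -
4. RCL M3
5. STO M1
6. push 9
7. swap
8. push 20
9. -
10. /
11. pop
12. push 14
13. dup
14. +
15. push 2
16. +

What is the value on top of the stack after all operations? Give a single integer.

Answer: 30

Derivation:
After op 1 (RCL M0): stack=[0] mem=[0,0,0,0]
After op 2 (push 17): stack=[0,17] mem=[0,0,0,0]
After op 3 (-): stack=[-17] mem=[0,0,0,0]
After op 4 (RCL M3): stack=[-17,0] mem=[0,0,0,0]
After op 5 (STO M1): stack=[-17] mem=[0,0,0,0]
After op 6 (push 9): stack=[-17,9] mem=[0,0,0,0]
After op 7 (swap): stack=[9,-17] mem=[0,0,0,0]
After op 8 (push 20): stack=[9,-17,20] mem=[0,0,0,0]
After op 9 (-): stack=[9,-37] mem=[0,0,0,0]
After op 10 (/): stack=[-1] mem=[0,0,0,0]
After op 11 (pop): stack=[empty] mem=[0,0,0,0]
After op 12 (push 14): stack=[14] mem=[0,0,0,0]
After op 13 (dup): stack=[14,14] mem=[0,0,0,0]
After op 14 (+): stack=[28] mem=[0,0,0,0]
After op 15 (push 2): stack=[28,2] mem=[0,0,0,0]
After op 16 (+): stack=[30] mem=[0,0,0,0]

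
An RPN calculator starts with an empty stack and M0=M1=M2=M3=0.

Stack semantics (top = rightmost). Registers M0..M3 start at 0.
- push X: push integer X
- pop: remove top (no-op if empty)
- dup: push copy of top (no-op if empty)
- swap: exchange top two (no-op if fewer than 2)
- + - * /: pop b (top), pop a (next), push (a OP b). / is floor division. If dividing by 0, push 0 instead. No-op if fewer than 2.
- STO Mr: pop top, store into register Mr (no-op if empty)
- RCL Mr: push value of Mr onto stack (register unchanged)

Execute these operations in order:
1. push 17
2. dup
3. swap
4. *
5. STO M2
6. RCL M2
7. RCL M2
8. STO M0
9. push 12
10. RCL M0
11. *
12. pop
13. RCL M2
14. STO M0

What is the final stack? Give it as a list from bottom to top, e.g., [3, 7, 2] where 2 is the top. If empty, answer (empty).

After op 1 (push 17): stack=[17] mem=[0,0,0,0]
After op 2 (dup): stack=[17,17] mem=[0,0,0,0]
After op 3 (swap): stack=[17,17] mem=[0,0,0,0]
After op 4 (*): stack=[289] mem=[0,0,0,0]
After op 5 (STO M2): stack=[empty] mem=[0,0,289,0]
After op 6 (RCL M2): stack=[289] mem=[0,0,289,0]
After op 7 (RCL M2): stack=[289,289] mem=[0,0,289,0]
After op 8 (STO M0): stack=[289] mem=[289,0,289,0]
After op 9 (push 12): stack=[289,12] mem=[289,0,289,0]
After op 10 (RCL M0): stack=[289,12,289] mem=[289,0,289,0]
After op 11 (*): stack=[289,3468] mem=[289,0,289,0]
After op 12 (pop): stack=[289] mem=[289,0,289,0]
After op 13 (RCL M2): stack=[289,289] mem=[289,0,289,0]
After op 14 (STO M0): stack=[289] mem=[289,0,289,0]

Answer: [289]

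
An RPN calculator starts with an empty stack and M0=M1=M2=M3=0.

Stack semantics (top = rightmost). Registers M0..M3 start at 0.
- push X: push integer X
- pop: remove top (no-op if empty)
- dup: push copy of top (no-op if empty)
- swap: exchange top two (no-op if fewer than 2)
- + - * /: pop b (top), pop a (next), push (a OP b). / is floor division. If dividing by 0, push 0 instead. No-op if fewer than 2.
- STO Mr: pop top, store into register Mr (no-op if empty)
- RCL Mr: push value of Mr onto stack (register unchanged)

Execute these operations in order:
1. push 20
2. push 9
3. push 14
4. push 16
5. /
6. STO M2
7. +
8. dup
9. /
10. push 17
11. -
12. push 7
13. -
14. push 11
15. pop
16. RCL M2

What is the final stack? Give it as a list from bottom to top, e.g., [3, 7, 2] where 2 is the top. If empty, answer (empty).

After op 1 (push 20): stack=[20] mem=[0,0,0,0]
After op 2 (push 9): stack=[20,9] mem=[0,0,0,0]
After op 3 (push 14): stack=[20,9,14] mem=[0,0,0,0]
After op 4 (push 16): stack=[20,9,14,16] mem=[0,0,0,0]
After op 5 (/): stack=[20,9,0] mem=[0,0,0,0]
After op 6 (STO M2): stack=[20,9] mem=[0,0,0,0]
After op 7 (+): stack=[29] mem=[0,0,0,0]
After op 8 (dup): stack=[29,29] mem=[0,0,0,0]
After op 9 (/): stack=[1] mem=[0,0,0,0]
After op 10 (push 17): stack=[1,17] mem=[0,0,0,0]
After op 11 (-): stack=[-16] mem=[0,0,0,0]
After op 12 (push 7): stack=[-16,7] mem=[0,0,0,0]
After op 13 (-): stack=[-23] mem=[0,0,0,0]
After op 14 (push 11): stack=[-23,11] mem=[0,0,0,0]
After op 15 (pop): stack=[-23] mem=[0,0,0,0]
After op 16 (RCL M2): stack=[-23,0] mem=[0,0,0,0]

Answer: [-23, 0]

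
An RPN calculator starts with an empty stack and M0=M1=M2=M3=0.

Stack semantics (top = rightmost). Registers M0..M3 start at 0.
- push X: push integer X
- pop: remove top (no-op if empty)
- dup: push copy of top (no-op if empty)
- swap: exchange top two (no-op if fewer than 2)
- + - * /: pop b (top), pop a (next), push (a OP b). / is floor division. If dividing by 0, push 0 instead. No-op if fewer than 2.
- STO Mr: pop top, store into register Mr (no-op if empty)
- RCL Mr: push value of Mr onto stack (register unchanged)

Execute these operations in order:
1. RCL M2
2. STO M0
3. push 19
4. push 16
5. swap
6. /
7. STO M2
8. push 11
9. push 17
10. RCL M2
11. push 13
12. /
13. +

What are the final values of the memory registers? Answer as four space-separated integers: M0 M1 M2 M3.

Answer: 0 0 0 0

Derivation:
After op 1 (RCL M2): stack=[0] mem=[0,0,0,0]
After op 2 (STO M0): stack=[empty] mem=[0,0,0,0]
After op 3 (push 19): stack=[19] mem=[0,0,0,0]
After op 4 (push 16): stack=[19,16] mem=[0,0,0,0]
After op 5 (swap): stack=[16,19] mem=[0,0,0,0]
After op 6 (/): stack=[0] mem=[0,0,0,0]
After op 7 (STO M2): stack=[empty] mem=[0,0,0,0]
After op 8 (push 11): stack=[11] mem=[0,0,0,0]
After op 9 (push 17): stack=[11,17] mem=[0,0,0,0]
After op 10 (RCL M2): stack=[11,17,0] mem=[0,0,0,0]
After op 11 (push 13): stack=[11,17,0,13] mem=[0,0,0,0]
After op 12 (/): stack=[11,17,0] mem=[0,0,0,0]
After op 13 (+): stack=[11,17] mem=[0,0,0,0]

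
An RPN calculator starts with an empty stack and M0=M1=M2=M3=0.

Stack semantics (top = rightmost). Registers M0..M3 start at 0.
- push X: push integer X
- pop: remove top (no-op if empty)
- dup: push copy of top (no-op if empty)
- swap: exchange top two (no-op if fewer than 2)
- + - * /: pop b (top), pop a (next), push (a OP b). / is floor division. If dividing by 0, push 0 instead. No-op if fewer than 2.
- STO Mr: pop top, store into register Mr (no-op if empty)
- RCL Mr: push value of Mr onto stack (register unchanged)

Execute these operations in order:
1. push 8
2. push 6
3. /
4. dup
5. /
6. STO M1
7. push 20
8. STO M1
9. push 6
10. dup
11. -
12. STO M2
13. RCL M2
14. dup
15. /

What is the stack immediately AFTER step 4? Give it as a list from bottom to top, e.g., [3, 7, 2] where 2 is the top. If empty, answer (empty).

After op 1 (push 8): stack=[8] mem=[0,0,0,0]
After op 2 (push 6): stack=[8,6] mem=[0,0,0,0]
After op 3 (/): stack=[1] mem=[0,0,0,0]
After op 4 (dup): stack=[1,1] mem=[0,0,0,0]

[1, 1]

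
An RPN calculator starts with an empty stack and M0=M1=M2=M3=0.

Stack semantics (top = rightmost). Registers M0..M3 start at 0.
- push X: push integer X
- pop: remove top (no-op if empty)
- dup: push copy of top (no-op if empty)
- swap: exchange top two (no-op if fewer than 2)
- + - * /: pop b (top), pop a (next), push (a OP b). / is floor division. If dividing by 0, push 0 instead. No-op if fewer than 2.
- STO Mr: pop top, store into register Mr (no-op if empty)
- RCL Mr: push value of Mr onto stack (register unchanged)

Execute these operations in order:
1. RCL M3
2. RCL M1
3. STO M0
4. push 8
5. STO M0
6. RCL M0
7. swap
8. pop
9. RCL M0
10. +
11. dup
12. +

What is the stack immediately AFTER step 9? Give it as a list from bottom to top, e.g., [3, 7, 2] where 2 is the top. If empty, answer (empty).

After op 1 (RCL M3): stack=[0] mem=[0,0,0,0]
After op 2 (RCL M1): stack=[0,0] mem=[0,0,0,0]
After op 3 (STO M0): stack=[0] mem=[0,0,0,0]
After op 4 (push 8): stack=[0,8] mem=[0,0,0,0]
After op 5 (STO M0): stack=[0] mem=[8,0,0,0]
After op 6 (RCL M0): stack=[0,8] mem=[8,0,0,0]
After op 7 (swap): stack=[8,0] mem=[8,0,0,0]
After op 8 (pop): stack=[8] mem=[8,0,0,0]
After op 9 (RCL M0): stack=[8,8] mem=[8,0,0,0]

[8, 8]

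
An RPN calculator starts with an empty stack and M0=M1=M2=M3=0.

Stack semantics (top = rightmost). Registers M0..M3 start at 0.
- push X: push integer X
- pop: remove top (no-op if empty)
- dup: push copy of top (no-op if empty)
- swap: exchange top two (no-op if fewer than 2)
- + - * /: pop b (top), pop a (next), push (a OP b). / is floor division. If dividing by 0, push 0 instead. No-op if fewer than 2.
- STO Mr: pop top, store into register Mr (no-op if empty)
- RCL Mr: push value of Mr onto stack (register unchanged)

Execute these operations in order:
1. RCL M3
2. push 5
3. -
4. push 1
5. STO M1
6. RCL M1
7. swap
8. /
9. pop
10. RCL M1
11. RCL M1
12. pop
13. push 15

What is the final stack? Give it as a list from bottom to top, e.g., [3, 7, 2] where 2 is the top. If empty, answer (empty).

After op 1 (RCL M3): stack=[0] mem=[0,0,0,0]
After op 2 (push 5): stack=[0,5] mem=[0,0,0,0]
After op 3 (-): stack=[-5] mem=[0,0,0,0]
After op 4 (push 1): stack=[-5,1] mem=[0,0,0,0]
After op 5 (STO M1): stack=[-5] mem=[0,1,0,0]
After op 6 (RCL M1): stack=[-5,1] mem=[0,1,0,0]
After op 7 (swap): stack=[1,-5] mem=[0,1,0,0]
After op 8 (/): stack=[-1] mem=[0,1,0,0]
After op 9 (pop): stack=[empty] mem=[0,1,0,0]
After op 10 (RCL M1): stack=[1] mem=[0,1,0,0]
After op 11 (RCL M1): stack=[1,1] mem=[0,1,0,0]
After op 12 (pop): stack=[1] mem=[0,1,0,0]
After op 13 (push 15): stack=[1,15] mem=[0,1,0,0]

Answer: [1, 15]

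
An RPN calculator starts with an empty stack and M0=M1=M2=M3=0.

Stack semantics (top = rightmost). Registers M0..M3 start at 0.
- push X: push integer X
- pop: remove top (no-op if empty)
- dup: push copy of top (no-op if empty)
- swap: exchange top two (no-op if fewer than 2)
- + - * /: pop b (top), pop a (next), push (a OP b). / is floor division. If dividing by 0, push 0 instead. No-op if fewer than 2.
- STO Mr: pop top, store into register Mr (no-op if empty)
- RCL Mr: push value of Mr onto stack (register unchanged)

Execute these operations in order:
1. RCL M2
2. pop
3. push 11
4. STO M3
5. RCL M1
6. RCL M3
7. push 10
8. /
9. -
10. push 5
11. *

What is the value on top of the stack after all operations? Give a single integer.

Answer: -5

Derivation:
After op 1 (RCL M2): stack=[0] mem=[0,0,0,0]
After op 2 (pop): stack=[empty] mem=[0,0,0,0]
After op 3 (push 11): stack=[11] mem=[0,0,0,0]
After op 4 (STO M3): stack=[empty] mem=[0,0,0,11]
After op 5 (RCL M1): stack=[0] mem=[0,0,0,11]
After op 6 (RCL M3): stack=[0,11] mem=[0,0,0,11]
After op 7 (push 10): stack=[0,11,10] mem=[0,0,0,11]
After op 8 (/): stack=[0,1] mem=[0,0,0,11]
After op 9 (-): stack=[-1] mem=[0,0,0,11]
After op 10 (push 5): stack=[-1,5] mem=[0,0,0,11]
After op 11 (*): stack=[-5] mem=[0,0,0,11]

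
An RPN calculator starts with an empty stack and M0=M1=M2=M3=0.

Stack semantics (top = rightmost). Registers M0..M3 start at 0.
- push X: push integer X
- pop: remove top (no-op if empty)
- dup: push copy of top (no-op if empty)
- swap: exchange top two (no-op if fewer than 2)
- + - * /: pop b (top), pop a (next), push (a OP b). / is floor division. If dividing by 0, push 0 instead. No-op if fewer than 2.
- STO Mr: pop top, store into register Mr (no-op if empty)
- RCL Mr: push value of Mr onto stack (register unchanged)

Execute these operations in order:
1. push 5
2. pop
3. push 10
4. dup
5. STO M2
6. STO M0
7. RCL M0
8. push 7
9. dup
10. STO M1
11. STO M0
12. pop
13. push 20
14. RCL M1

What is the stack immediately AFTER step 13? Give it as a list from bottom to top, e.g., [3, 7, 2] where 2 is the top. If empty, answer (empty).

After op 1 (push 5): stack=[5] mem=[0,0,0,0]
After op 2 (pop): stack=[empty] mem=[0,0,0,0]
After op 3 (push 10): stack=[10] mem=[0,0,0,0]
After op 4 (dup): stack=[10,10] mem=[0,0,0,0]
After op 5 (STO M2): stack=[10] mem=[0,0,10,0]
After op 6 (STO M0): stack=[empty] mem=[10,0,10,0]
After op 7 (RCL M0): stack=[10] mem=[10,0,10,0]
After op 8 (push 7): stack=[10,7] mem=[10,0,10,0]
After op 9 (dup): stack=[10,7,7] mem=[10,0,10,0]
After op 10 (STO M1): stack=[10,7] mem=[10,7,10,0]
After op 11 (STO M0): stack=[10] mem=[7,7,10,0]
After op 12 (pop): stack=[empty] mem=[7,7,10,0]
After op 13 (push 20): stack=[20] mem=[7,7,10,0]

[20]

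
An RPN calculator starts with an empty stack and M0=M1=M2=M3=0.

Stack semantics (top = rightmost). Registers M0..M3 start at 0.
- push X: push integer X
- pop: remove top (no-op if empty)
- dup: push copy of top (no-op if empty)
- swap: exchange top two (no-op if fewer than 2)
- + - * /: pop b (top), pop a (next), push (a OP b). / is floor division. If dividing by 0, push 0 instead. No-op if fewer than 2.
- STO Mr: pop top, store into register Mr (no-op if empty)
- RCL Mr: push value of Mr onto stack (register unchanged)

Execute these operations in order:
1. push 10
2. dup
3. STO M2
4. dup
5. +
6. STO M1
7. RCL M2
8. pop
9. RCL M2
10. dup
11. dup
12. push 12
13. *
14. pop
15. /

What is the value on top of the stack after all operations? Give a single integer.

Answer: 1

Derivation:
After op 1 (push 10): stack=[10] mem=[0,0,0,0]
After op 2 (dup): stack=[10,10] mem=[0,0,0,0]
After op 3 (STO M2): stack=[10] mem=[0,0,10,0]
After op 4 (dup): stack=[10,10] mem=[0,0,10,0]
After op 5 (+): stack=[20] mem=[0,0,10,0]
After op 6 (STO M1): stack=[empty] mem=[0,20,10,0]
After op 7 (RCL M2): stack=[10] mem=[0,20,10,0]
After op 8 (pop): stack=[empty] mem=[0,20,10,0]
After op 9 (RCL M2): stack=[10] mem=[0,20,10,0]
After op 10 (dup): stack=[10,10] mem=[0,20,10,0]
After op 11 (dup): stack=[10,10,10] mem=[0,20,10,0]
After op 12 (push 12): stack=[10,10,10,12] mem=[0,20,10,0]
After op 13 (*): stack=[10,10,120] mem=[0,20,10,0]
After op 14 (pop): stack=[10,10] mem=[0,20,10,0]
After op 15 (/): stack=[1] mem=[0,20,10,0]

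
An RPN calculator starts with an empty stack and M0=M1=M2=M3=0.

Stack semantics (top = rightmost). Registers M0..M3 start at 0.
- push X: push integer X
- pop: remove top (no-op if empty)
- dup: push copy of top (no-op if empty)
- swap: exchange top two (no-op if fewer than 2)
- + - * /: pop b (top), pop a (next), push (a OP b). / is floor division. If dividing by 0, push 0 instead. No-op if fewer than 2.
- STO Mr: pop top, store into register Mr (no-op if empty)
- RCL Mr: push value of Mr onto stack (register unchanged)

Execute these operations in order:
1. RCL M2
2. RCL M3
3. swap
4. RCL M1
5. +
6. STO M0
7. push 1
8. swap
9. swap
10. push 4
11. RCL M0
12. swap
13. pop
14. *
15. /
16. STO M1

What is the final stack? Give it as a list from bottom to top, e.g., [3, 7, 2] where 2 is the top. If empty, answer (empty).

After op 1 (RCL M2): stack=[0] mem=[0,0,0,0]
After op 2 (RCL M3): stack=[0,0] mem=[0,0,0,0]
After op 3 (swap): stack=[0,0] mem=[0,0,0,0]
After op 4 (RCL M1): stack=[0,0,0] mem=[0,0,0,0]
After op 5 (+): stack=[0,0] mem=[0,0,0,0]
After op 6 (STO M0): stack=[0] mem=[0,0,0,0]
After op 7 (push 1): stack=[0,1] mem=[0,0,0,0]
After op 8 (swap): stack=[1,0] mem=[0,0,0,0]
After op 9 (swap): stack=[0,1] mem=[0,0,0,0]
After op 10 (push 4): stack=[0,1,4] mem=[0,0,0,0]
After op 11 (RCL M0): stack=[0,1,4,0] mem=[0,0,0,0]
After op 12 (swap): stack=[0,1,0,4] mem=[0,0,0,0]
After op 13 (pop): stack=[0,1,0] mem=[0,0,0,0]
After op 14 (*): stack=[0,0] mem=[0,0,0,0]
After op 15 (/): stack=[0] mem=[0,0,0,0]
After op 16 (STO M1): stack=[empty] mem=[0,0,0,0]

Answer: (empty)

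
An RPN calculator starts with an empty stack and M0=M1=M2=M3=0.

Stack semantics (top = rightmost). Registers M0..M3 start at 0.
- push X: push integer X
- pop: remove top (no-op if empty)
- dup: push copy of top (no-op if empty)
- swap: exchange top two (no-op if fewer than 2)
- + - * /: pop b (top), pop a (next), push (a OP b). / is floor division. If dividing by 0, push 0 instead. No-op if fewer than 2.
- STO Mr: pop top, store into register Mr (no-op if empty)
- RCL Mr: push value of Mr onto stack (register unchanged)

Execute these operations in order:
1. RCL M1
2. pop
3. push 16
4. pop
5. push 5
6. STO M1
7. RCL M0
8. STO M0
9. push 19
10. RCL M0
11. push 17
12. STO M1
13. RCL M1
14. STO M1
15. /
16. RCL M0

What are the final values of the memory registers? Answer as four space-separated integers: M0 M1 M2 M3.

After op 1 (RCL M1): stack=[0] mem=[0,0,0,0]
After op 2 (pop): stack=[empty] mem=[0,0,0,0]
After op 3 (push 16): stack=[16] mem=[0,0,0,0]
After op 4 (pop): stack=[empty] mem=[0,0,0,0]
After op 5 (push 5): stack=[5] mem=[0,0,0,0]
After op 6 (STO M1): stack=[empty] mem=[0,5,0,0]
After op 7 (RCL M0): stack=[0] mem=[0,5,0,0]
After op 8 (STO M0): stack=[empty] mem=[0,5,0,0]
After op 9 (push 19): stack=[19] mem=[0,5,0,0]
After op 10 (RCL M0): stack=[19,0] mem=[0,5,0,0]
After op 11 (push 17): stack=[19,0,17] mem=[0,5,0,0]
After op 12 (STO M1): stack=[19,0] mem=[0,17,0,0]
After op 13 (RCL M1): stack=[19,0,17] mem=[0,17,0,0]
After op 14 (STO M1): stack=[19,0] mem=[0,17,0,0]
After op 15 (/): stack=[0] mem=[0,17,0,0]
After op 16 (RCL M0): stack=[0,0] mem=[0,17,0,0]

Answer: 0 17 0 0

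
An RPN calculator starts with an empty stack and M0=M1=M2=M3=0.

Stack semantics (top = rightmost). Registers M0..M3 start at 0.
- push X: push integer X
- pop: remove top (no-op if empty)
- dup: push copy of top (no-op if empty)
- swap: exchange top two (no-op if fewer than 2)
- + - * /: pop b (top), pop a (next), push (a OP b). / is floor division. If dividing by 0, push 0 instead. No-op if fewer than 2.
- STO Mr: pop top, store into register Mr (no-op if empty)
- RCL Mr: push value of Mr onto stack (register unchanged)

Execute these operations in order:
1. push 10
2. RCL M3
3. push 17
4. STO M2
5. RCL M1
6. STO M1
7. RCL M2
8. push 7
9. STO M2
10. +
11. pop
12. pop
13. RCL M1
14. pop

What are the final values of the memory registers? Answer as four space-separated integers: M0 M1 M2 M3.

After op 1 (push 10): stack=[10] mem=[0,0,0,0]
After op 2 (RCL M3): stack=[10,0] mem=[0,0,0,0]
After op 3 (push 17): stack=[10,0,17] mem=[0,0,0,0]
After op 4 (STO M2): stack=[10,0] mem=[0,0,17,0]
After op 5 (RCL M1): stack=[10,0,0] mem=[0,0,17,0]
After op 6 (STO M1): stack=[10,0] mem=[0,0,17,0]
After op 7 (RCL M2): stack=[10,0,17] mem=[0,0,17,0]
After op 8 (push 7): stack=[10,0,17,7] mem=[0,0,17,0]
After op 9 (STO M2): stack=[10,0,17] mem=[0,0,7,0]
After op 10 (+): stack=[10,17] mem=[0,0,7,0]
After op 11 (pop): stack=[10] mem=[0,0,7,0]
After op 12 (pop): stack=[empty] mem=[0,0,7,0]
After op 13 (RCL M1): stack=[0] mem=[0,0,7,0]
After op 14 (pop): stack=[empty] mem=[0,0,7,0]

Answer: 0 0 7 0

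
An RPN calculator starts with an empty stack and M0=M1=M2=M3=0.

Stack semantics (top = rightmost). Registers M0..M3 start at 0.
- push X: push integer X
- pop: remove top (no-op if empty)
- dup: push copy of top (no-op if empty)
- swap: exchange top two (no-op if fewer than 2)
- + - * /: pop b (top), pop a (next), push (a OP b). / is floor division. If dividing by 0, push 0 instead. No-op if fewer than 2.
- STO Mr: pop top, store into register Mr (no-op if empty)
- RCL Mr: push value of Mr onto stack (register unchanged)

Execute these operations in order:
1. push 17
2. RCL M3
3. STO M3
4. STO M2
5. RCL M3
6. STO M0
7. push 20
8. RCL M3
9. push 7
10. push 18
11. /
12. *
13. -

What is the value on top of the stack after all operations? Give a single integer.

After op 1 (push 17): stack=[17] mem=[0,0,0,0]
After op 2 (RCL M3): stack=[17,0] mem=[0,0,0,0]
After op 3 (STO M3): stack=[17] mem=[0,0,0,0]
After op 4 (STO M2): stack=[empty] mem=[0,0,17,0]
After op 5 (RCL M3): stack=[0] mem=[0,0,17,0]
After op 6 (STO M0): stack=[empty] mem=[0,0,17,0]
After op 7 (push 20): stack=[20] mem=[0,0,17,0]
After op 8 (RCL M3): stack=[20,0] mem=[0,0,17,0]
After op 9 (push 7): stack=[20,0,7] mem=[0,0,17,0]
After op 10 (push 18): stack=[20,0,7,18] mem=[0,0,17,0]
After op 11 (/): stack=[20,0,0] mem=[0,0,17,0]
After op 12 (*): stack=[20,0] mem=[0,0,17,0]
After op 13 (-): stack=[20] mem=[0,0,17,0]

Answer: 20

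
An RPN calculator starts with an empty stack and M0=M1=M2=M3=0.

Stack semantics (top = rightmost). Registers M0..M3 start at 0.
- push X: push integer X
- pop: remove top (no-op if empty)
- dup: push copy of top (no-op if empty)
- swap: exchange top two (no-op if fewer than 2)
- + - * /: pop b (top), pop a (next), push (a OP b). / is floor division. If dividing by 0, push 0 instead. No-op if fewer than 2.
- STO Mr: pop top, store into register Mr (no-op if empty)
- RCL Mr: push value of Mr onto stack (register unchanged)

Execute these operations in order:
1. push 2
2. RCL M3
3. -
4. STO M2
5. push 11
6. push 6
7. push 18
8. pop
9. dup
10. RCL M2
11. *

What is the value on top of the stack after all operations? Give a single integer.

Answer: 12

Derivation:
After op 1 (push 2): stack=[2] mem=[0,0,0,0]
After op 2 (RCL M3): stack=[2,0] mem=[0,0,0,0]
After op 3 (-): stack=[2] mem=[0,0,0,0]
After op 4 (STO M2): stack=[empty] mem=[0,0,2,0]
After op 5 (push 11): stack=[11] mem=[0,0,2,0]
After op 6 (push 6): stack=[11,6] mem=[0,0,2,0]
After op 7 (push 18): stack=[11,6,18] mem=[0,0,2,0]
After op 8 (pop): stack=[11,6] mem=[0,0,2,0]
After op 9 (dup): stack=[11,6,6] mem=[0,0,2,0]
After op 10 (RCL M2): stack=[11,6,6,2] mem=[0,0,2,0]
After op 11 (*): stack=[11,6,12] mem=[0,0,2,0]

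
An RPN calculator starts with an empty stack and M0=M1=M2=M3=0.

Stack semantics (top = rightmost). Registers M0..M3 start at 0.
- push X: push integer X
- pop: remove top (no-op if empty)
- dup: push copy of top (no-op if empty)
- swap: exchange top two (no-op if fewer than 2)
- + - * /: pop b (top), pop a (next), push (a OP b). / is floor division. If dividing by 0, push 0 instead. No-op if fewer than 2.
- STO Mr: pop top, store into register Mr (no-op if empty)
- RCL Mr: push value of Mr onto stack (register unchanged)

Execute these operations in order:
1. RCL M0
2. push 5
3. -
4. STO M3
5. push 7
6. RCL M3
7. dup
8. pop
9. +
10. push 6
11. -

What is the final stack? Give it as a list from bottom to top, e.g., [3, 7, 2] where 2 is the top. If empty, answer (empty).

Answer: [-4]

Derivation:
After op 1 (RCL M0): stack=[0] mem=[0,0,0,0]
After op 2 (push 5): stack=[0,5] mem=[0,0,0,0]
After op 3 (-): stack=[-5] mem=[0,0,0,0]
After op 4 (STO M3): stack=[empty] mem=[0,0,0,-5]
After op 5 (push 7): stack=[7] mem=[0,0,0,-5]
After op 6 (RCL M3): stack=[7,-5] mem=[0,0,0,-5]
After op 7 (dup): stack=[7,-5,-5] mem=[0,0,0,-5]
After op 8 (pop): stack=[7,-5] mem=[0,0,0,-5]
After op 9 (+): stack=[2] mem=[0,0,0,-5]
After op 10 (push 6): stack=[2,6] mem=[0,0,0,-5]
After op 11 (-): stack=[-4] mem=[0,0,0,-5]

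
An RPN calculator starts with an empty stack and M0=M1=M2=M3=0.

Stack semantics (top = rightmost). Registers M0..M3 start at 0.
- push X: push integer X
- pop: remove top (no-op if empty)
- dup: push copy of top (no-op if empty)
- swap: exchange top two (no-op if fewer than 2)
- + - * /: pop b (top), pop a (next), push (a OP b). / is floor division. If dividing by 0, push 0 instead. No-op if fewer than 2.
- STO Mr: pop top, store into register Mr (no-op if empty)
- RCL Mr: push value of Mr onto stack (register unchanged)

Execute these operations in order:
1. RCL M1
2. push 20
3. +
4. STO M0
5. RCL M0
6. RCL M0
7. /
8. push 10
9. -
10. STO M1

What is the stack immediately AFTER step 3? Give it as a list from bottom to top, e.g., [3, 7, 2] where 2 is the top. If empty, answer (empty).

After op 1 (RCL M1): stack=[0] mem=[0,0,0,0]
After op 2 (push 20): stack=[0,20] mem=[0,0,0,0]
After op 3 (+): stack=[20] mem=[0,0,0,0]

[20]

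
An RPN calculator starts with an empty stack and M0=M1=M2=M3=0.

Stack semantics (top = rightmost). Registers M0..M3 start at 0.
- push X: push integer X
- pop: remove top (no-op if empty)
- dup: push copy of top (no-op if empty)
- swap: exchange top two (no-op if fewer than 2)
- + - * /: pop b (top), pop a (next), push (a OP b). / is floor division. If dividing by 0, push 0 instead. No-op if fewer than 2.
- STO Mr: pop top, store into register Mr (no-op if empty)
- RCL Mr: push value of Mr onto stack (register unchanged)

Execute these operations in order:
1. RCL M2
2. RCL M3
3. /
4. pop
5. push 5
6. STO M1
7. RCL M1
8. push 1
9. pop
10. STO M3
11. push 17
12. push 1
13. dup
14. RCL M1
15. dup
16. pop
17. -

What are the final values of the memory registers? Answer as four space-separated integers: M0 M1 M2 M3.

After op 1 (RCL M2): stack=[0] mem=[0,0,0,0]
After op 2 (RCL M3): stack=[0,0] mem=[0,0,0,0]
After op 3 (/): stack=[0] mem=[0,0,0,0]
After op 4 (pop): stack=[empty] mem=[0,0,0,0]
After op 5 (push 5): stack=[5] mem=[0,0,0,0]
After op 6 (STO M1): stack=[empty] mem=[0,5,0,0]
After op 7 (RCL M1): stack=[5] mem=[0,5,0,0]
After op 8 (push 1): stack=[5,1] mem=[0,5,0,0]
After op 9 (pop): stack=[5] mem=[0,5,0,0]
After op 10 (STO M3): stack=[empty] mem=[0,5,0,5]
After op 11 (push 17): stack=[17] mem=[0,5,0,5]
After op 12 (push 1): stack=[17,1] mem=[0,5,0,5]
After op 13 (dup): stack=[17,1,1] mem=[0,5,0,5]
After op 14 (RCL M1): stack=[17,1,1,5] mem=[0,5,0,5]
After op 15 (dup): stack=[17,1,1,5,5] mem=[0,5,0,5]
After op 16 (pop): stack=[17,1,1,5] mem=[0,5,0,5]
After op 17 (-): stack=[17,1,-4] mem=[0,5,0,5]

Answer: 0 5 0 5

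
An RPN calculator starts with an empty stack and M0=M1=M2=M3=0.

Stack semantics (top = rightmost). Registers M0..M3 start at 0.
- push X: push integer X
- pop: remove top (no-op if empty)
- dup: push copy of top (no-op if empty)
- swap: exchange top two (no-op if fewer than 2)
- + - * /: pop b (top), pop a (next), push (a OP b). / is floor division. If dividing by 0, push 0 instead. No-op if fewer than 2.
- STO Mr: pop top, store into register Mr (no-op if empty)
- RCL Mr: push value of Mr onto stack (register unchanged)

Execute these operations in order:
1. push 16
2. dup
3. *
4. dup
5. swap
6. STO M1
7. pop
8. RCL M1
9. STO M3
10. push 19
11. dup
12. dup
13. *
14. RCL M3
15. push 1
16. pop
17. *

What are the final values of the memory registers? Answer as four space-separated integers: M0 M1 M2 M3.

After op 1 (push 16): stack=[16] mem=[0,0,0,0]
After op 2 (dup): stack=[16,16] mem=[0,0,0,0]
After op 3 (*): stack=[256] mem=[0,0,0,0]
After op 4 (dup): stack=[256,256] mem=[0,0,0,0]
After op 5 (swap): stack=[256,256] mem=[0,0,0,0]
After op 6 (STO M1): stack=[256] mem=[0,256,0,0]
After op 7 (pop): stack=[empty] mem=[0,256,0,0]
After op 8 (RCL M1): stack=[256] mem=[0,256,0,0]
After op 9 (STO M3): stack=[empty] mem=[0,256,0,256]
After op 10 (push 19): stack=[19] mem=[0,256,0,256]
After op 11 (dup): stack=[19,19] mem=[0,256,0,256]
After op 12 (dup): stack=[19,19,19] mem=[0,256,0,256]
After op 13 (*): stack=[19,361] mem=[0,256,0,256]
After op 14 (RCL M3): stack=[19,361,256] mem=[0,256,0,256]
After op 15 (push 1): stack=[19,361,256,1] mem=[0,256,0,256]
After op 16 (pop): stack=[19,361,256] mem=[0,256,0,256]
After op 17 (*): stack=[19,92416] mem=[0,256,0,256]

Answer: 0 256 0 256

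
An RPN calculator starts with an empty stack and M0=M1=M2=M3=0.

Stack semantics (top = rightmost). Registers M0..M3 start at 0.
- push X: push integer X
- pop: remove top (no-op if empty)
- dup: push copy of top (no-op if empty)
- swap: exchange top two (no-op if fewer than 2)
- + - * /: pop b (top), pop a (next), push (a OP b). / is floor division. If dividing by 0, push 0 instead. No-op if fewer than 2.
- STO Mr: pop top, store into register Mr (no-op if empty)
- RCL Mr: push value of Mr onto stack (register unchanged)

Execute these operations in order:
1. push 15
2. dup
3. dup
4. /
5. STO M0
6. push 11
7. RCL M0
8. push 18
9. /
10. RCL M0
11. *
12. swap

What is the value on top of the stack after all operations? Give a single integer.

Answer: 11

Derivation:
After op 1 (push 15): stack=[15] mem=[0,0,0,0]
After op 2 (dup): stack=[15,15] mem=[0,0,0,0]
After op 3 (dup): stack=[15,15,15] mem=[0,0,0,0]
After op 4 (/): stack=[15,1] mem=[0,0,0,0]
After op 5 (STO M0): stack=[15] mem=[1,0,0,0]
After op 6 (push 11): stack=[15,11] mem=[1,0,0,0]
After op 7 (RCL M0): stack=[15,11,1] mem=[1,0,0,0]
After op 8 (push 18): stack=[15,11,1,18] mem=[1,0,0,0]
After op 9 (/): stack=[15,11,0] mem=[1,0,0,0]
After op 10 (RCL M0): stack=[15,11,0,1] mem=[1,0,0,0]
After op 11 (*): stack=[15,11,0] mem=[1,0,0,0]
After op 12 (swap): stack=[15,0,11] mem=[1,0,0,0]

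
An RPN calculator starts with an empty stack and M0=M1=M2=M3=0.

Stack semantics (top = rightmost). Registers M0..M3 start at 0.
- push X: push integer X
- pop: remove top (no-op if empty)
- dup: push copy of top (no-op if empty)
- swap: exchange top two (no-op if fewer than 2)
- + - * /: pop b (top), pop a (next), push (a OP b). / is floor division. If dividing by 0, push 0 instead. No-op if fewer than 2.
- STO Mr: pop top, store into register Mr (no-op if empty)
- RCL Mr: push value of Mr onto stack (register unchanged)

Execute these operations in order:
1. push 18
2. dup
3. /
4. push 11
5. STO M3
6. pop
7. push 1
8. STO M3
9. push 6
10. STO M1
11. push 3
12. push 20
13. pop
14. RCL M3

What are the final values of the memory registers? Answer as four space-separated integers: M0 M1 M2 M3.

Answer: 0 6 0 1

Derivation:
After op 1 (push 18): stack=[18] mem=[0,0,0,0]
After op 2 (dup): stack=[18,18] mem=[0,0,0,0]
After op 3 (/): stack=[1] mem=[0,0,0,0]
After op 4 (push 11): stack=[1,11] mem=[0,0,0,0]
After op 5 (STO M3): stack=[1] mem=[0,0,0,11]
After op 6 (pop): stack=[empty] mem=[0,0,0,11]
After op 7 (push 1): stack=[1] mem=[0,0,0,11]
After op 8 (STO M3): stack=[empty] mem=[0,0,0,1]
After op 9 (push 6): stack=[6] mem=[0,0,0,1]
After op 10 (STO M1): stack=[empty] mem=[0,6,0,1]
After op 11 (push 3): stack=[3] mem=[0,6,0,1]
After op 12 (push 20): stack=[3,20] mem=[0,6,0,1]
After op 13 (pop): stack=[3] mem=[0,6,0,1]
After op 14 (RCL M3): stack=[3,1] mem=[0,6,0,1]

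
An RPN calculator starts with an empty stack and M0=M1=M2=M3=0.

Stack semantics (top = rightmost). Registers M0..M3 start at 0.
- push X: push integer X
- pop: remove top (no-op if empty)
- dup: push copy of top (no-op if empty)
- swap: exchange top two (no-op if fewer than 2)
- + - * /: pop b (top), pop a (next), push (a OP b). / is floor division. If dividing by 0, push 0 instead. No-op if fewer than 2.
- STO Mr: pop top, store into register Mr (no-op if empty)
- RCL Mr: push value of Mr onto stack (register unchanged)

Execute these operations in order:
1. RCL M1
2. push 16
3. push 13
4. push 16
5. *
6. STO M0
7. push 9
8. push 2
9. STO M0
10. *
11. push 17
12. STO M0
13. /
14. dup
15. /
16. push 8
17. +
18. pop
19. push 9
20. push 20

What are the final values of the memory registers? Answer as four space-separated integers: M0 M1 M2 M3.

Answer: 17 0 0 0

Derivation:
After op 1 (RCL M1): stack=[0] mem=[0,0,0,0]
After op 2 (push 16): stack=[0,16] mem=[0,0,0,0]
After op 3 (push 13): stack=[0,16,13] mem=[0,0,0,0]
After op 4 (push 16): stack=[0,16,13,16] mem=[0,0,0,0]
After op 5 (*): stack=[0,16,208] mem=[0,0,0,0]
After op 6 (STO M0): stack=[0,16] mem=[208,0,0,0]
After op 7 (push 9): stack=[0,16,9] mem=[208,0,0,0]
After op 8 (push 2): stack=[0,16,9,2] mem=[208,0,0,0]
After op 9 (STO M0): stack=[0,16,9] mem=[2,0,0,0]
After op 10 (*): stack=[0,144] mem=[2,0,0,0]
After op 11 (push 17): stack=[0,144,17] mem=[2,0,0,0]
After op 12 (STO M0): stack=[0,144] mem=[17,0,0,0]
After op 13 (/): stack=[0] mem=[17,0,0,0]
After op 14 (dup): stack=[0,0] mem=[17,0,0,0]
After op 15 (/): stack=[0] mem=[17,0,0,0]
After op 16 (push 8): stack=[0,8] mem=[17,0,0,0]
After op 17 (+): stack=[8] mem=[17,0,0,0]
After op 18 (pop): stack=[empty] mem=[17,0,0,0]
After op 19 (push 9): stack=[9] mem=[17,0,0,0]
After op 20 (push 20): stack=[9,20] mem=[17,0,0,0]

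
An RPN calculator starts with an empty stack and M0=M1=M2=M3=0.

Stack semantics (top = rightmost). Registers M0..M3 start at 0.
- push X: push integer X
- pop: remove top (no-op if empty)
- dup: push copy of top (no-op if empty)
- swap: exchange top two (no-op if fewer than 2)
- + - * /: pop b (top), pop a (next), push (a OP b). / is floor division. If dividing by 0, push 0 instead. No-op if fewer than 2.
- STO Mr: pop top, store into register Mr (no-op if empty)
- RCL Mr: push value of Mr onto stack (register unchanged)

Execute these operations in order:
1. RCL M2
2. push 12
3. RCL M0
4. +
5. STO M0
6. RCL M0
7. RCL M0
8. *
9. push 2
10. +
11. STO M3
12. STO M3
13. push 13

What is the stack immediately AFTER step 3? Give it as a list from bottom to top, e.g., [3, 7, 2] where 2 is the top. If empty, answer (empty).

After op 1 (RCL M2): stack=[0] mem=[0,0,0,0]
After op 2 (push 12): stack=[0,12] mem=[0,0,0,0]
After op 3 (RCL M0): stack=[0,12,0] mem=[0,0,0,0]

[0, 12, 0]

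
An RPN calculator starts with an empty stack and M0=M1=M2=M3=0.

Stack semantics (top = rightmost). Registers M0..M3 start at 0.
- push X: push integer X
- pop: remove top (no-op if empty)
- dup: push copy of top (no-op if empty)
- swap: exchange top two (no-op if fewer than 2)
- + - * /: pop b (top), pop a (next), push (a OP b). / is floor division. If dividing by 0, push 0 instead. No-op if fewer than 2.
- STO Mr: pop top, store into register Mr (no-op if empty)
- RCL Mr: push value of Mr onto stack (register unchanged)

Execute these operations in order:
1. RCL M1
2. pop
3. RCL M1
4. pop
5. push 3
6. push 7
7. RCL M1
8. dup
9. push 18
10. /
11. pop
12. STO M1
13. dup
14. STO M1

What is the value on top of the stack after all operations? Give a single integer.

After op 1 (RCL M1): stack=[0] mem=[0,0,0,0]
After op 2 (pop): stack=[empty] mem=[0,0,0,0]
After op 3 (RCL M1): stack=[0] mem=[0,0,0,0]
After op 4 (pop): stack=[empty] mem=[0,0,0,0]
After op 5 (push 3): stack=[3] mem=[0,0,0,0]
After op 6 (push 7): stack=[3,7] mem=[0,0,0,0]
After op 7 (RCL M1): stack=[3,7,0] mem=[0,0,0,0]
After op 8 (dup): stack=[3,7,0,0] mem=[0,0,0,0]
After op 9 (push 18): stack=[3,7,0,0,18] mem=[0,0,0,0]
After op 10 (/): stack=[3,7,0,0] mem=[0,0,0,0]
After op 11 (pop): stack=[3,7,0] mem=[0,0,0,0]
After op 12 (STO M1): stack=[3,7] mem=[0,0,0,0]
After op 13 (dup): stack=[3,7,7] mem=[0,0,0,0]
After op 14 (STO M1): stack=[3,7] mem=[0,7,0,0]

Answer: 7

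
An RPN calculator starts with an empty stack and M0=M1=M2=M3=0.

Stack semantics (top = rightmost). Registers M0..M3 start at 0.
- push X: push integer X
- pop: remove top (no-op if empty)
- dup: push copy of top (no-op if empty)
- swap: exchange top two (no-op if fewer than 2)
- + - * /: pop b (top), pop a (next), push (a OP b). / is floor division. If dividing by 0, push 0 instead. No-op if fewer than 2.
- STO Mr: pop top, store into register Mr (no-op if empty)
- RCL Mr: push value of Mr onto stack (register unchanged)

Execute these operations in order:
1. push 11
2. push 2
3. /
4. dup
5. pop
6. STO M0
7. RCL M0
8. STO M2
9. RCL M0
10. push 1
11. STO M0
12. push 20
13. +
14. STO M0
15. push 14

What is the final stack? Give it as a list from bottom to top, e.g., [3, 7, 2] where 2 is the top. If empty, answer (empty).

Answer: [14]

Derivation:
After op 1 (push 11): stack=[11] mem=[0,0,0,0]
After op 2 (push 2): stack=[11,2] mem=[0,0,0,0]
After op 3 (/): stack=[5] mem=[0,0,0,0]
After op 4 (dup): stack=[5,5] mem=[0,0,0,0]
After op 5 (pop): stack=[5] mem=[0,0,0,0]
After op 6 (STO M0): stack=[empty] mem=[5,0,0,0]
After op 7 (RCL M0): stack=[5] mem=[5,0,0,0]
After op 8 (STO M2): stack=[empty] mem=[5,0,5,0]
After op 9 (RCL M0): stack=[5] mem=[5,0,5,0]
After op 10 (push 1): stack=[5,1] mem=[5,0,5,0]
After op 11 (STO M0): stack=[5] mem=[1,0,5,0]
After op 12 (push 20): stack=[5,20] mem=[1,0,5,0]
After op 13 (+): stack=[25] mem=[1,0,5,0]
After op 14 (STO M0): stack=[empty] mem=[25,0,5,0]
After op 15 (push 14): stack=[14] mem=[25,0,5,0]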